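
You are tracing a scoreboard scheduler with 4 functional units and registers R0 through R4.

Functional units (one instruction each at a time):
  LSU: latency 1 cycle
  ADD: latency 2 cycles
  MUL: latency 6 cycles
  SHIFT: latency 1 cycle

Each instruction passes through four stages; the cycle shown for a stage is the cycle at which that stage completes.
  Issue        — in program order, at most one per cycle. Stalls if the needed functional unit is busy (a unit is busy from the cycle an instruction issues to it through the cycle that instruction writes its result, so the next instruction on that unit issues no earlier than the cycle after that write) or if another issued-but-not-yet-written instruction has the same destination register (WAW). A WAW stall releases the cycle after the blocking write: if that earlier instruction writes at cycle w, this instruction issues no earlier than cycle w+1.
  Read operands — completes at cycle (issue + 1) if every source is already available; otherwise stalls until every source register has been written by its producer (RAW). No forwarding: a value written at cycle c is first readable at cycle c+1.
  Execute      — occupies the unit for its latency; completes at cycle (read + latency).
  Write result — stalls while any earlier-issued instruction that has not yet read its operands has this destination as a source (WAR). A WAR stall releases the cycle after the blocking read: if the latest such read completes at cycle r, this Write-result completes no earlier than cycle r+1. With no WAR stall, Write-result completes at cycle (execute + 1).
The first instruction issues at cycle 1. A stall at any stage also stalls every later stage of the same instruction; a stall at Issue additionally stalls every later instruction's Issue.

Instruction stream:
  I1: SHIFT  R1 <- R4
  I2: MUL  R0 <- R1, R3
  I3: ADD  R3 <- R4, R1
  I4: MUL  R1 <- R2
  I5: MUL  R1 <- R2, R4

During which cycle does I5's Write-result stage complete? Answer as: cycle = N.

cycle 1: I1 issues→SHIFT
cycle 2: I1 reads | I2 issues→MUL
cycle 3: I1 exec-done | I3 issues→ADD
cycle 4: I1 writes R1
cycle 5: I2 reads | I3 reads
cycle 7: I3 exec-done
cycle 8: I3 writes R3
cycle 11: I2 exec-done
cycle 12: I2 writes R0
cycle 13: I4 issues→MUL
cycle 14: I4 reads
cycle 20: I4 exec-done
cycle 21: I4 writes R1
cycle 22: I5 issues→MUL
cycle 23: I5 reads
cycle 29: I5 exec-done
cycle 30: I5 writes R1

cycle = 30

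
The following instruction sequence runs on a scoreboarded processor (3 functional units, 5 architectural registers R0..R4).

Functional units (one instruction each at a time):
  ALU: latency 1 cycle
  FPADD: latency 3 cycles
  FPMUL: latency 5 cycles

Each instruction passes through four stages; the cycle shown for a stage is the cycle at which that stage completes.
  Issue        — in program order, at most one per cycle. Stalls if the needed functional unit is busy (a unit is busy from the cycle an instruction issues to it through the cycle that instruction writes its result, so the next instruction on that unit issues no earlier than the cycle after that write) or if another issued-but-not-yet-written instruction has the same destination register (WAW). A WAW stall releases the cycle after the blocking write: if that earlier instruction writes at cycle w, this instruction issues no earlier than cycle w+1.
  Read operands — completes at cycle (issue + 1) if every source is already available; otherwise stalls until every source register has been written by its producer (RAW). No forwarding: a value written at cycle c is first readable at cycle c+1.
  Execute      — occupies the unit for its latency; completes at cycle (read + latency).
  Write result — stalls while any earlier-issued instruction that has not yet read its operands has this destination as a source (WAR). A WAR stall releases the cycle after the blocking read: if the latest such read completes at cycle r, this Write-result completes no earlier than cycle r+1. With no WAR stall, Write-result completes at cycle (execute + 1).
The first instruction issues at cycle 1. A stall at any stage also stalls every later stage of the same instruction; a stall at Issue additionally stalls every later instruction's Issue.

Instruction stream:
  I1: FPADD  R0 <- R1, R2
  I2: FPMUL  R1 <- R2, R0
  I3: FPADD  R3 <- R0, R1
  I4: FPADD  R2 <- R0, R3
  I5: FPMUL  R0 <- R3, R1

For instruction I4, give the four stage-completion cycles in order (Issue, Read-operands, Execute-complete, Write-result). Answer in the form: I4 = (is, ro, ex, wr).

[1] issue I1 (FPADD)
[2] I1 read-ops, issue I2 (FPMUL)
[5] I1 finished on FPADD
[6] I1→R0
[7] I2 read-ops, issue I3 (FPADD)
[12] I2 finished on FPMUL
[13] I2→R1
[14] I3 read-ops
[17] I3 finished on FPADD
[18] I3→R3
[19] issue I4 (FPADD)
[20] I4 read-ops, issue I5 (FPMUL)
[21] I5 read-ops
[23] I4 finished on FPADD
[24] I4→R2
[26] I5 finished on FPMUL
[27] I5→R0

I4 = (19, 20, 23, 24)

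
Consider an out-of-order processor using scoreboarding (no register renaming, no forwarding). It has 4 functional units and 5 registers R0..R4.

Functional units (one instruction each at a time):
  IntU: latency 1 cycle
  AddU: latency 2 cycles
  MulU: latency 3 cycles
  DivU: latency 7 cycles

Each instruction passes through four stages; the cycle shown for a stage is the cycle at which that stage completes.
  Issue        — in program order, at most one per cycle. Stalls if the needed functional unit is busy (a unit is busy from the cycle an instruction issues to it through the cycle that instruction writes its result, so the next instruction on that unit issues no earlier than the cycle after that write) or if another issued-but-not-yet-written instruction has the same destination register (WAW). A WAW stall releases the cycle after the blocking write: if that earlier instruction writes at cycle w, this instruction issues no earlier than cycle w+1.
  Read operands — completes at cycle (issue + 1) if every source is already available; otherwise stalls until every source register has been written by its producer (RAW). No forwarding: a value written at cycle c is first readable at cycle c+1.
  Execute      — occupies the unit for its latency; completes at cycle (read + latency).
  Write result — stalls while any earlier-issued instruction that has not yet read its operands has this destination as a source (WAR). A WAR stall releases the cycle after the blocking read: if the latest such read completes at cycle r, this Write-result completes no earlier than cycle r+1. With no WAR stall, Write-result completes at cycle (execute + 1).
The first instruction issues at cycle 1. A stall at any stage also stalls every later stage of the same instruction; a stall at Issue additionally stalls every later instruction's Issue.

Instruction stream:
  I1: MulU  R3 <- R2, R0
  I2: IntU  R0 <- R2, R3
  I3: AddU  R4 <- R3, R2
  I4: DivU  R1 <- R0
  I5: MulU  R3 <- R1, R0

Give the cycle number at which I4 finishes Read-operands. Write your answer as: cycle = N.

cycle = 10

t=1  issue I1 (MulU)
t=2  I1 read-ops · issue I2 (IntU)
t=3  issue I3 (AddU)
t=4  issue I4 (DivU)
t=5  I1 finished on MulU
t=6  I1→R3
t=7  I2 read-ops · I3 read-ops · issue I5 (MulU)
t=8  I2 finished on IntU
t=9  I2→R0 · I3 finished on AddU
t=10  I3→R4 · I4 read-ops
t=17  I4 finished on DivU
t=18  I4→R1
t=19  I5 read-ops
t=22  I5 finished on MulU
t=23  I5→R3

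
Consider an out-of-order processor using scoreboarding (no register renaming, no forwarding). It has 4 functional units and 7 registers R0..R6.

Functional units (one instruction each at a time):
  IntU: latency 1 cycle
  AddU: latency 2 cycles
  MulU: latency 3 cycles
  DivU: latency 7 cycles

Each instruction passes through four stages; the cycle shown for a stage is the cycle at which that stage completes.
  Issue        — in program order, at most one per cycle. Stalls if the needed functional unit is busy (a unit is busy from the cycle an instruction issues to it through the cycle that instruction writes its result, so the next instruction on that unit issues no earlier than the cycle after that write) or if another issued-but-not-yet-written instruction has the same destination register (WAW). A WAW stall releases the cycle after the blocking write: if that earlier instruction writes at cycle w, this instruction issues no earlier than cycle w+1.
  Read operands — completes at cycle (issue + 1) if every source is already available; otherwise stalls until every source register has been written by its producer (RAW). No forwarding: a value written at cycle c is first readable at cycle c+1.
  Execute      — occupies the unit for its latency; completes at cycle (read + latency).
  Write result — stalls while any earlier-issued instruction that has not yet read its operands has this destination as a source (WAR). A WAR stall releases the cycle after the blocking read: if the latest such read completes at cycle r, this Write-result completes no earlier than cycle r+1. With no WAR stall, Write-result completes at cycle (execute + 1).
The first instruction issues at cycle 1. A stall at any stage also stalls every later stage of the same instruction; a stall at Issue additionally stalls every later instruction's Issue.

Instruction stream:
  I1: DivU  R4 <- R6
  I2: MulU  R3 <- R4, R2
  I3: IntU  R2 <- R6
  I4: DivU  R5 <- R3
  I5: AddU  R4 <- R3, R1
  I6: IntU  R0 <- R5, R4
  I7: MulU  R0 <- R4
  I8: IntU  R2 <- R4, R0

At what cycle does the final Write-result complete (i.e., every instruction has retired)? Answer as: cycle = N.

I1: IS=1 RO=2 EX=9 WR=10
I2: IS=2 RO=11 EX=14 WR=15  [RAW R4: wait I1 write@10]
I3: IS=3 RO=4 EX=5 WR=12  [WAR R2: wait I2 read@11]
I4: IS=11 RO=16 EX=23 WR=24  [struct: DivU busy until I1 writes@10; RAW R3: wait I2 write@15]
I5: IS=12 RO=16 EX=18 WR=19  [RAW R3: wait I2 write@15]
I6: IS=13 RO=25 EX=26 WR=27  [RAW R5: wait I4 write@24]
I7: IS=28 RO=29 EX=32 WR=33  [WAW R0: wait I6 write@27]
I8: IS=29 RO=34 EX=35 WR=36  [RAW R0: wait I7 write@33]

cycle = 36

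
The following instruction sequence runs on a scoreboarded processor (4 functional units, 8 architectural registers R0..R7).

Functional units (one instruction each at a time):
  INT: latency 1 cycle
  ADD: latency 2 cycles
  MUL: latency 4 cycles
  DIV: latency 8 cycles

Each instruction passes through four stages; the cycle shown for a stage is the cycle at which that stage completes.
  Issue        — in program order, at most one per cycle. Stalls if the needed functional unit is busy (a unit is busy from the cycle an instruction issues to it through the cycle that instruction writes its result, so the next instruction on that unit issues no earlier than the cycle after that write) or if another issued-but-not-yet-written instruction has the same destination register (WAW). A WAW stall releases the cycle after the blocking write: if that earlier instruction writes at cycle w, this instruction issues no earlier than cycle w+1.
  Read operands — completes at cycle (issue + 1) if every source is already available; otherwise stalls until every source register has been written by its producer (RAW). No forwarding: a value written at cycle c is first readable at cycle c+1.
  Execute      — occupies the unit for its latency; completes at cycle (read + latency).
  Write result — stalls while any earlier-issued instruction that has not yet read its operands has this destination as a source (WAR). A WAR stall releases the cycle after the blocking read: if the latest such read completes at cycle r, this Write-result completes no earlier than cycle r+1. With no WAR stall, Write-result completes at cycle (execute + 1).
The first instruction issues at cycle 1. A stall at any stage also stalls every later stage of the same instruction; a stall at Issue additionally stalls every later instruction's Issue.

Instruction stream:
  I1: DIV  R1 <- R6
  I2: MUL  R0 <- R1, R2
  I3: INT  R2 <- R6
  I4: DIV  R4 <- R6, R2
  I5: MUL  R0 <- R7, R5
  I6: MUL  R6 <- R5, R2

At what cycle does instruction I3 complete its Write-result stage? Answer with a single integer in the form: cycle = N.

cycle = 13

I1  is:1  ro:2  ex:10  wr:11
I2  is:2  ro:12  ex:16  wr:17  — RAW R1: wait I1 write@11
I3  is:3  ro:4  ex:5  wr:13  — WAR R2: wait I2 read@12
I4  is:12  ro:14  ex:22  wr:23  — struct: DIV busy until I1 writes@11, RAW R2: wait I3 write@13
I5  is:18  ro:19  ex:23  wr:24  — struct: MUL busy until I2 writes@17
I6  is:25  ro:26  ex:30  wr:31  — struct: MUL busy until I5 writes@24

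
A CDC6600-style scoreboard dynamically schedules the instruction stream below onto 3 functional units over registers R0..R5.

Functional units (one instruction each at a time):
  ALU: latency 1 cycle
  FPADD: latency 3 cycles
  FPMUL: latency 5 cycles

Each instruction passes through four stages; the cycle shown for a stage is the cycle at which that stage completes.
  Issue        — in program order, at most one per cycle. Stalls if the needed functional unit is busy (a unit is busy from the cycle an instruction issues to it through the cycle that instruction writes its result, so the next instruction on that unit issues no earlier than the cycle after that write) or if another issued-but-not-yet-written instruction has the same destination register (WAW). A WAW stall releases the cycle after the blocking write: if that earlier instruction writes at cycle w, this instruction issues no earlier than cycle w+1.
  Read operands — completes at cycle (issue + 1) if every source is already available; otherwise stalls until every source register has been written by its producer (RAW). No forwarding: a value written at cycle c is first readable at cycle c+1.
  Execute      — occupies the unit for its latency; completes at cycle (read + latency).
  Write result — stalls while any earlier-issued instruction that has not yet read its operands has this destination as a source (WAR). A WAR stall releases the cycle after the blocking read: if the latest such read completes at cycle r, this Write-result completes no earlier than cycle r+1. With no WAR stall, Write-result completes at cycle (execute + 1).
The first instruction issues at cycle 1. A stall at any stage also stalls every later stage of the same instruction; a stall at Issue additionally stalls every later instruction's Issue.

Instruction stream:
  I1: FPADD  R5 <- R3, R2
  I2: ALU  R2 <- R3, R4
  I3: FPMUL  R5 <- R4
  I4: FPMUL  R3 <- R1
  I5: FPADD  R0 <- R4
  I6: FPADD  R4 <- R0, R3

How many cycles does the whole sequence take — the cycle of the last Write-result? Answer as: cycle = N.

t=1  I1→FPADD
t=2  I1 RO, I2→ALU
t=3  I2 RO
t=4  I2 EX
t=5  I1 EX, I2 WR R2
t=6  I1 WR R5
t=7  I3→FPMUL
t=8  I3 RO
t=13  I3 EX
t=14  I3 WR R5
t=15  I4→FPMUL
t=16  I4 RO, I5→FPADD
t=17  I5 RO
t=20  I5 EX
t=21  I4 EX, I5 WR R0
t=22  I4 WR R3, I6→FPADD
t=23  I6 RO
t=26  I6 EX
t=27  I6 WR R4

cycle = 27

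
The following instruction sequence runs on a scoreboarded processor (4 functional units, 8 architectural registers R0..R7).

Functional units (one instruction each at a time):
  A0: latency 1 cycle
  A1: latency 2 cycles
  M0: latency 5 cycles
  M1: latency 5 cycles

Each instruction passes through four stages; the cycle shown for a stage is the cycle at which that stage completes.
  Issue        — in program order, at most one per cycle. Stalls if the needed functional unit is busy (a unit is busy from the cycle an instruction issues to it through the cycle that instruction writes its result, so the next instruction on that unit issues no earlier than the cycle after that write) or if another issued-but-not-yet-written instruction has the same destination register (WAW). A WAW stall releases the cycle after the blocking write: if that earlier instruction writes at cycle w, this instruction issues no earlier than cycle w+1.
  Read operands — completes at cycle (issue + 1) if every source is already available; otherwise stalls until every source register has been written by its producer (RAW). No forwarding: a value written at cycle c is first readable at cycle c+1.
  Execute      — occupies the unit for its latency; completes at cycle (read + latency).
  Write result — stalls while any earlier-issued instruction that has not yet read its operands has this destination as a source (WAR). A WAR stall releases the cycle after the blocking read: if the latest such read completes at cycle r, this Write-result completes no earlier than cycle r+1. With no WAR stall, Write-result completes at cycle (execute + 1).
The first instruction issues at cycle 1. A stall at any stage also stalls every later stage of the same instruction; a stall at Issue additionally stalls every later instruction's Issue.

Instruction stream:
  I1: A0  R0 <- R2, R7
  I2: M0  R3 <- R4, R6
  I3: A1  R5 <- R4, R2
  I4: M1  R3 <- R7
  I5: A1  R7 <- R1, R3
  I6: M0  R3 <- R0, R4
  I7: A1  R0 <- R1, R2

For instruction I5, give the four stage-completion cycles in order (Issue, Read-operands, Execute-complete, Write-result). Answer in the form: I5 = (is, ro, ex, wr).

t=1  issue I1 (A0)
t=2  I1 read-ops | issue I2 (M0)
t=3  I1 finished on A0 | I2 read-ops | issue I3 (A1)
t=4  I1→R0 | I3 read-ops
t=6  I3 finished on A1
t=7  I3→R5
t=8  I2 finished on M0
t=9  I2→R3
t=10  issue I4 (M1)
t=11  I4 read-ops | issue I5 (A1)
t=16  I4 finished on M1
t=17  I4→R3
t=18  I5 read-ops | issue I6 (M0)
t=19  I6 read-ops
t=20  I5 finished on A1
t=21  I5→R7
t=22  issue I7 (A1)
t=23  I7 read-ops
t=24  I6 finished on M0
t=25  I6→R3 | I7 finished on A1
t=26  I7→R0

I5 = (11, 18, 20, 21)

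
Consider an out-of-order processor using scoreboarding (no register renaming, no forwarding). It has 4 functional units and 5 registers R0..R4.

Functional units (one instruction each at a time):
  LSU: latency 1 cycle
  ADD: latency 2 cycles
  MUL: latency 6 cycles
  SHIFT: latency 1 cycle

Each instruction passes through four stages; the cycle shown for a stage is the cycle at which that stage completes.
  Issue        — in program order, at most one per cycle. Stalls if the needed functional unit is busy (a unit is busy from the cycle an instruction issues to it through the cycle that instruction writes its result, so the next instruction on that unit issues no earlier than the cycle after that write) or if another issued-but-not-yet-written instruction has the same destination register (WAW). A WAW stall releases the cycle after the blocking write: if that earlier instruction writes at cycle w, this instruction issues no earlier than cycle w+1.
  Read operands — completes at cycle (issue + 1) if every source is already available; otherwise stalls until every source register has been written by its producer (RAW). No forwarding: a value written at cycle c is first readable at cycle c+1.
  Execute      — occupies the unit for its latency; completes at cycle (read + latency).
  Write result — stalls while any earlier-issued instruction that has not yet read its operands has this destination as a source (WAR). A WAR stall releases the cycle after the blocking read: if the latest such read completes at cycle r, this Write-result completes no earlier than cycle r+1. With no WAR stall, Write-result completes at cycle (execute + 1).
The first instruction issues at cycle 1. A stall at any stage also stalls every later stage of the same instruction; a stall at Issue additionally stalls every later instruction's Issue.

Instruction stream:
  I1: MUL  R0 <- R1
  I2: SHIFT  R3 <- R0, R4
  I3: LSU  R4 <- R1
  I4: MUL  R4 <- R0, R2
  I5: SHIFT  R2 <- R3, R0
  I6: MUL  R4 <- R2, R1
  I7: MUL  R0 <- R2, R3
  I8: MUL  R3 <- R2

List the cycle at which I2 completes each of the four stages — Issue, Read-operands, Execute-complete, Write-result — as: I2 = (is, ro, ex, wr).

I2 = (2, 10, 11, 12)

I1: IS=1 RO=2 EX=8 WR=9
I2: IS=2 RO=10 EX=11 WR=12  [RAW R0: wait I1 write@9]
I3: IS=3 RO=4 EX=5 WR=11  [WAR R4: wait I2 read@10]
I4: IS=12 RO=13 EX=19 WR=20  [WAW R4: wait I3 write@11]
I5: IS=13 RO=14 EX=15 WR=16
I6: IS=21 RO=22 EX=28 WR=29  [struct: MUL busy until I4 writes@20]
I7: IS=30 RO=31 EX=37 WR=38  [struct: MUL busy until I6 writes@29]
I8: IS=39 RO=40 EX=46 WR=47  [struct: MUL busy until I7 writes@38]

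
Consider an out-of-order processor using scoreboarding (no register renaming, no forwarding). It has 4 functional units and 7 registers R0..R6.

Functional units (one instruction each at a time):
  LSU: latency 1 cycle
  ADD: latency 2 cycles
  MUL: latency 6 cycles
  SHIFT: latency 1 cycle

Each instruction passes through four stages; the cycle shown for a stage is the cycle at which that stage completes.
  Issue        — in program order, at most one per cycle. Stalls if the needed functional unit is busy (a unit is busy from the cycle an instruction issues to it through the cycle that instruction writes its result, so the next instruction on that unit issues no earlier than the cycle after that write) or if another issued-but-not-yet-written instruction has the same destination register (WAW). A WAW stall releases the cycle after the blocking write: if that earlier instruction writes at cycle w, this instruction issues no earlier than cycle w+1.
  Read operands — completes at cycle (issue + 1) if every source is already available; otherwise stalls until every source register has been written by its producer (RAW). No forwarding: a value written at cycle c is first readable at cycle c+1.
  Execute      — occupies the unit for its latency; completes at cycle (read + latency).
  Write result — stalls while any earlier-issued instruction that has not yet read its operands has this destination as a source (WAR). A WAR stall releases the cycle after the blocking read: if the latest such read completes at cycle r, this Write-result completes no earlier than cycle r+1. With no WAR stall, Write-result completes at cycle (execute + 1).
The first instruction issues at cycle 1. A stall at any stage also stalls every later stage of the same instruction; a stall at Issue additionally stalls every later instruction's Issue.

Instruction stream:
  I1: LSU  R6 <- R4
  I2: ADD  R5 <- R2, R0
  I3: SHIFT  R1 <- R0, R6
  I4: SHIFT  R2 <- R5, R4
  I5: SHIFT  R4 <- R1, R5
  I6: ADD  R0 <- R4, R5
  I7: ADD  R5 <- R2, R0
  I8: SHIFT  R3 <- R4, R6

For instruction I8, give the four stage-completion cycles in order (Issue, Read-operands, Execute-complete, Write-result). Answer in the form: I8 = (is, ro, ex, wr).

I8 = (21, 22, 23, 24)

I1 -> (1, 2, 3, 4)
I2 -> (2, 3, 5, 6)
I3 -> (3, 5, 6, 7)  // RAW R6: wait I1 write@4
I4 -> (8, 9, 10, 11)  // struct: SHIFT busy until I3 writes@7
I5 -> (12, 13, 14, 15)  // struct: SHIFT busy until I4 writes@11
I6 -> (13, 16, 18, 19)  // RAW R4: wait I5 write@15
I7 -> (20, 21, 23, 24)  // struct: ADD busy until I6 writes@19
I8 -> (21, 22, 23, 24)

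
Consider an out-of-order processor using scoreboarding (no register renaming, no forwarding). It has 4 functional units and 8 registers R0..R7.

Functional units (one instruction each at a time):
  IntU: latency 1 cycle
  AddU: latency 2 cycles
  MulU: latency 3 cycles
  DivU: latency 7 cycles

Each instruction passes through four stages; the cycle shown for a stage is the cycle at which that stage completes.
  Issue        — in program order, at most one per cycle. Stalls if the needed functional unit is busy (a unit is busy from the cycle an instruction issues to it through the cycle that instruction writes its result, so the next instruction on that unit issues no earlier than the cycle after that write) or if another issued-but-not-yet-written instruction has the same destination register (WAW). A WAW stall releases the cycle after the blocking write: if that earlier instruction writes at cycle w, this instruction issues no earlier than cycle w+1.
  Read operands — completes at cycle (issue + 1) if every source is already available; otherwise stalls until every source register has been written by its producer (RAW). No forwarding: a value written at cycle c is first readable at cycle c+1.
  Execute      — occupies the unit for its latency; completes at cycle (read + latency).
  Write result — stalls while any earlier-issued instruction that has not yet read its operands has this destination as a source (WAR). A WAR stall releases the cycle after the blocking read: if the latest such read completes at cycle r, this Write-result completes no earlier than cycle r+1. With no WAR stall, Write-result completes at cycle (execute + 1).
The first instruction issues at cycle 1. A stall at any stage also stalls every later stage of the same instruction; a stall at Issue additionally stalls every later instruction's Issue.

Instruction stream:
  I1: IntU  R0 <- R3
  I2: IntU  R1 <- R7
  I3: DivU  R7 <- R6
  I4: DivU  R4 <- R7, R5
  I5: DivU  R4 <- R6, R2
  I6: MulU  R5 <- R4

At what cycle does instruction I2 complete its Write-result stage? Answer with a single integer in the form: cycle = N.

cycle = 8

  I1 | 1 | 2 | 3 | 4
  I2 | 5 | 6 | 7 | 8   struct: IntU busy until I1 writes@4
  I3 | 6 | 7 | 14 | 15
  I4 | 16 | 17 | 24 | 25   struct: DivU busy until I3 writes@15
  I5 | 26 | 27 | 34 | 35   struct: DivU busy until I4 writes@25
  I6 | 27 | 36 | 39 | 40   RAW R4: wait I5 write@35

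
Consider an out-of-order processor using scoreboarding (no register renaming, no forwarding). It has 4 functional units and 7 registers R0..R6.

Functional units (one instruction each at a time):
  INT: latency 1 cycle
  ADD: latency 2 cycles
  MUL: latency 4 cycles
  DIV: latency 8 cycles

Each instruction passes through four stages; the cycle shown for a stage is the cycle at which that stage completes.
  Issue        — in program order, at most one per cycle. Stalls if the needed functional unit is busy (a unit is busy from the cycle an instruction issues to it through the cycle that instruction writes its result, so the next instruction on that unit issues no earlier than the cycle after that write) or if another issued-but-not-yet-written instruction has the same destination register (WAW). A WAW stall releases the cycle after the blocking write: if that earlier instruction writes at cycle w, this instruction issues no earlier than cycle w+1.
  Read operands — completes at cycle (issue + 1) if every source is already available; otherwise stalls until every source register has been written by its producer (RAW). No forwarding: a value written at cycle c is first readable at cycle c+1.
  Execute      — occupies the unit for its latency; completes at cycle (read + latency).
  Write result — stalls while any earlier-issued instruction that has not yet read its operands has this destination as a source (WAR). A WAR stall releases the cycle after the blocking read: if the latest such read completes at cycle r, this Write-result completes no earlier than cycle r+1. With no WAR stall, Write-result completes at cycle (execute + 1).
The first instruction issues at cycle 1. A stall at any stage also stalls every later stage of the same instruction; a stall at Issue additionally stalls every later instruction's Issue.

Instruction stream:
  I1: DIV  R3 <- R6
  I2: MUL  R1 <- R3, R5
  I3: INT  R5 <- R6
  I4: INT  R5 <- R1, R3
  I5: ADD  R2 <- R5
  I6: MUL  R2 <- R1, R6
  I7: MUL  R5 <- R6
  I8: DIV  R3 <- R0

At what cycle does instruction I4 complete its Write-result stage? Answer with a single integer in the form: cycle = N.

1) issue 1, read 2, done 10, write 11
2) issue 2, read 12, done 16, write 17  <RAW R3: wait I1 write@11>
3) issue 3, read 4, done 5, write 13  <WAR R5: wait I2 read@12>
4) issue 14, read 18, done 19, write 20  <struct: INT busy until I3 writes@13 / RAW R1: wait I2 write@17>
5) issue 15, read 21, done 23, write 24  <RAW R5: wait I4 write@20>
6) issue 25, read 26, done 30, write 31  <WAW R2: wait I5 write@24>
7) issue 32, read 33, done 37, write 38  <struct: MUL busy until I6 writes@31>
8) issue 33, read 34, done 42, write 43

cycle = 20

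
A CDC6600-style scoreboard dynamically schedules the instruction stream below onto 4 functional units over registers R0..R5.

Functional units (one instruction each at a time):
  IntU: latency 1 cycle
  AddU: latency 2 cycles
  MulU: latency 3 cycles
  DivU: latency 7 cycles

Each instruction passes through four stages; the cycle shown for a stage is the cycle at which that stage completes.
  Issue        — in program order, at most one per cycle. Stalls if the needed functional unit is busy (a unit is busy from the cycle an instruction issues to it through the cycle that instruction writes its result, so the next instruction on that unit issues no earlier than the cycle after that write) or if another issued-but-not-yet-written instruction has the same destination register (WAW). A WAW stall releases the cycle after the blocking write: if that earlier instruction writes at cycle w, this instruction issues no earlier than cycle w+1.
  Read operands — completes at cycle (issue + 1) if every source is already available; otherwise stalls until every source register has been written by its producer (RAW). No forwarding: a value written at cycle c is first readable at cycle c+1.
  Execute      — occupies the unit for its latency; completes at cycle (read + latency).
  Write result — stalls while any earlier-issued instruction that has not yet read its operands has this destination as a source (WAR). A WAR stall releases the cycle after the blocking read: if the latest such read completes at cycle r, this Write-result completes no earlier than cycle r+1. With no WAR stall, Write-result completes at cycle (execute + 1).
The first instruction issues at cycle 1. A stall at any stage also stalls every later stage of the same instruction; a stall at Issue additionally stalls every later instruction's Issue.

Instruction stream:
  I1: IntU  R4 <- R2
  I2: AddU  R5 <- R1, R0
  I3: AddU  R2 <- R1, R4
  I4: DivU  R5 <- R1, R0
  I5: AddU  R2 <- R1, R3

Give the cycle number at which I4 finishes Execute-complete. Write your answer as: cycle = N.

cycle = 16

c1: issue I1 (IntU)
c2: I1 read-ops, issue I2 (AddU)
c3: I1 finished on IntU, I2 read-ops
c4: I1→R4
c5: I2 finished on AddU
c6: I2→R5
c7: issue I3 (AddU)
c8: I3 read-ops, issue I4 (DivU)
c9: I4 read-ops
c10: I3 finished on AddU
c11: I3→R2
c12: issue I5 (AddU)
c13: I5 read-ops
c15: I5 finished on AddU
c16: I4 finished on DivU, I5→R2
c17: I4→R5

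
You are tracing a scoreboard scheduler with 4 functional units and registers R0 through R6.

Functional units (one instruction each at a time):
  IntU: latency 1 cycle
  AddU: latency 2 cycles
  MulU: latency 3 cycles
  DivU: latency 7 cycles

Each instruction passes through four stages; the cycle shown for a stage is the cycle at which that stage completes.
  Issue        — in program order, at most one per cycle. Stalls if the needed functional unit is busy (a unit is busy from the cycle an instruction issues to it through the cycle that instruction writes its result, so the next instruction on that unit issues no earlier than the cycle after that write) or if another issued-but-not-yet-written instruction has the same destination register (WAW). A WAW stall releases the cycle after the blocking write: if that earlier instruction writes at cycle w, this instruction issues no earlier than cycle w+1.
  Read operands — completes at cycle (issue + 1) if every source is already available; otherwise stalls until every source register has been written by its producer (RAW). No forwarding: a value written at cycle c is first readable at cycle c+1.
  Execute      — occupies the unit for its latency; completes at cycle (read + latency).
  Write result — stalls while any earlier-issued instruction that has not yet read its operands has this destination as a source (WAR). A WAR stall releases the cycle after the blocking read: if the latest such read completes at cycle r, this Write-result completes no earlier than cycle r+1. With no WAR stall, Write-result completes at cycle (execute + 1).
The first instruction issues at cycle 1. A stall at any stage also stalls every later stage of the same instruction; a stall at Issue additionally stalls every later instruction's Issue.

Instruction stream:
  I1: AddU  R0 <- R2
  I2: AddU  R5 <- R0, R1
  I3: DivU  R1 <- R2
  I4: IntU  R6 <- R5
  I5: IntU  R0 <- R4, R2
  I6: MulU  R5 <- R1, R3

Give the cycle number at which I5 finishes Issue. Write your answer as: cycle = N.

cycle = 14

cycle 1: I1 dispatched to AddU
cycle 2: I1 operands ready
cycle 4: I1 complete
cycle 5: R0←I1
cycle 6: I2 dispatched to AddU
cycle 7: I2 operands ready; I3 dispatched to DivU
cycle 8: I3 operands ready; I4 dispatched to IntU
cycle 9: I2 complete
cycle 10: R5←I2
cycle 11: I4 operands ready
cycle 12: I4 complete
cycle 13: R6←I4
cycle 14: I5 dispatched to IntU
cycle 15: I3 complete; I5 operands ready; I6 dispatched to MulU
cycle 16: R1←I3; I5 complete
cycle 17: R0←I5; I6 operands ready
cycle 20: I6 complete
cycle 21: R5←I6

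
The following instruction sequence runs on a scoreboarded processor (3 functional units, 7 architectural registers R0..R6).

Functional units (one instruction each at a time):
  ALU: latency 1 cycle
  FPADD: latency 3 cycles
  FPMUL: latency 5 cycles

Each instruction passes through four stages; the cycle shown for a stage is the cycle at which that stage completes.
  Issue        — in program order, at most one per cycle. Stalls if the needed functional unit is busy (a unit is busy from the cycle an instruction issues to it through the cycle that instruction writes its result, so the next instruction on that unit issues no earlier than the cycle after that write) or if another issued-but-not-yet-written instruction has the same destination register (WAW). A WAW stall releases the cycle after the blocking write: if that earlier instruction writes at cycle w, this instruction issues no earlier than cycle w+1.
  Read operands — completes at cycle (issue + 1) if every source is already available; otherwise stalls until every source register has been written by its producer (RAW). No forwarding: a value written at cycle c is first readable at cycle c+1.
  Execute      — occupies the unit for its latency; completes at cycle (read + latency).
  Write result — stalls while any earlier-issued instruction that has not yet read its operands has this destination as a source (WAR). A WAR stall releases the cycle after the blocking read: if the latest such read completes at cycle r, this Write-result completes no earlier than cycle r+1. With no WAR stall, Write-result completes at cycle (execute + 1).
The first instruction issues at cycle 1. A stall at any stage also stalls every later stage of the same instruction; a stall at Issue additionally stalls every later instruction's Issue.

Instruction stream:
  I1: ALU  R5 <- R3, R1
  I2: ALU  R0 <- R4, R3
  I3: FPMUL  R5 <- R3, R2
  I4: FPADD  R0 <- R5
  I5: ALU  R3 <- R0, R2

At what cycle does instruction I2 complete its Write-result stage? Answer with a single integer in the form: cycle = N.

cycle = 8

cycle 1: I1 issues→ALU
cycle 2: I1 reads
cycle 3: I1 exec-done
cycle 4: I1 writes R5
cycle 5: I2 issues→ALU
cycle 6: I2 reads, I3 issues→FPMUL
cycle 7: I2 exec-done, I3 reads
cycle 8: I2 writes R0
cycle 9: I4 issues→FPADD
cycle 10: I5 issues→ALU
cycle 12: I3 exec-done
cycle 13: I3 writes R5
cycle 14: I4 reads
cycle 17: I4 exec-done
cycle 18: I4 writes R0
cycle 19: I5 reads
cycle 20: I5 exec-done
cycle 21: I5 writes R3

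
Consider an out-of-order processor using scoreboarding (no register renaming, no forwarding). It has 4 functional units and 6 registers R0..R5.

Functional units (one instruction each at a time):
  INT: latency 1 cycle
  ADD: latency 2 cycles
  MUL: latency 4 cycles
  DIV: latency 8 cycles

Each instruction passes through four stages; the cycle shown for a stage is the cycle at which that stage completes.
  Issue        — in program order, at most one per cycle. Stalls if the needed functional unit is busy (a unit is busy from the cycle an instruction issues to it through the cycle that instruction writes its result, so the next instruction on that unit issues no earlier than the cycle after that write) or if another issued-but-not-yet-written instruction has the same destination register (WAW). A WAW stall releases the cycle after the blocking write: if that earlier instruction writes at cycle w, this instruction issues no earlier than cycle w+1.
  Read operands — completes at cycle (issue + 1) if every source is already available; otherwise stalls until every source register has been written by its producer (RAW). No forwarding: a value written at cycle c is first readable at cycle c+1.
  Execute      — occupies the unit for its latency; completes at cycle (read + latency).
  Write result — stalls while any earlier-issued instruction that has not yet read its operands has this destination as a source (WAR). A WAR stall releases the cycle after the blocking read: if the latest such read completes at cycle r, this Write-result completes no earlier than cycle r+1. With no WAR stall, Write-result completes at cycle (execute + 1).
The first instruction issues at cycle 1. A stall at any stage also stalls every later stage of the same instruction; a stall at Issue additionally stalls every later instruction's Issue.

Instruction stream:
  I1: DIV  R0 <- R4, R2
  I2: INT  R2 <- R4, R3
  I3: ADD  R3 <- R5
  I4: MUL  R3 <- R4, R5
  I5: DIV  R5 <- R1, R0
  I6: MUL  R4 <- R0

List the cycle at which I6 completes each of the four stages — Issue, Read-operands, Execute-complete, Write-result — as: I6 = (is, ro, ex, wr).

I1  is:1  ro:2  ex:10  wr:11
I2  is:2  ro:3  ex:4  wr:5
I3  is:3  ro:4  ex:6  wr:7
I4  is:8  ro:9  ex:13  wr:14  — WAW R3: wait I3 write@7
I5  is:12  ro:13  ex:21  wr:22  — struct: DIV busy until I1 writes@11
I6  is:15  ro:16  ex:20  wr:21  — struct: MUL busy until I4 writes@14

I6 = (15, 16, 20, 21)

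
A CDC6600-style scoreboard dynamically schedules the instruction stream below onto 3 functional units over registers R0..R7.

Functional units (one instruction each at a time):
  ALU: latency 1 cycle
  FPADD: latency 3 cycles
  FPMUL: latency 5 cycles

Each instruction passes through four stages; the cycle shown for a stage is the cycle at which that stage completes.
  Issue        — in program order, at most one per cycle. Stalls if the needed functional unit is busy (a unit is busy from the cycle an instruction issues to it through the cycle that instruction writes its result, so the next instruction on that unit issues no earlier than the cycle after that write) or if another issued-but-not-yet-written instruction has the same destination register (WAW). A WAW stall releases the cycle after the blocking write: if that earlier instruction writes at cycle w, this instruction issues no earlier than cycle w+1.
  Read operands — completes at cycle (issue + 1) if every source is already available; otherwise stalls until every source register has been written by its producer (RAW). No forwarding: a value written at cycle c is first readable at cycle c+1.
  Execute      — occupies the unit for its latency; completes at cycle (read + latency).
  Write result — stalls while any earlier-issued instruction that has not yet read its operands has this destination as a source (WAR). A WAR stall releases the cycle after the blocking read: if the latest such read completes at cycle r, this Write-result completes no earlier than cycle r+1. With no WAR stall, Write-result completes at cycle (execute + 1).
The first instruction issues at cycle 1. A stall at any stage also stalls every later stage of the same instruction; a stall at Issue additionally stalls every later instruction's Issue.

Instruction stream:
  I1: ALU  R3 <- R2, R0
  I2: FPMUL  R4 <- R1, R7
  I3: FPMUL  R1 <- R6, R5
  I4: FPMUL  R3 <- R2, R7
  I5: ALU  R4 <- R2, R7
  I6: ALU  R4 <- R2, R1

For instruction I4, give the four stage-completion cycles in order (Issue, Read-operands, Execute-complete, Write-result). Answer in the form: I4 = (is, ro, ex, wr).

I4 = (18, 19, 24, 25)

[1] I1→ALU
[2] I1 RO · I2→FPMUL
[3] I1 EX · I2 RO
[4] I1 WR R3
[8] I2 EX
[9] I2 WR R4
[10] I3→FPMUL
[11] I3 RO
[16] I3 EX
[17] I3 WR R1
[18] I4→FPMUL
[19] I4 RO · I5→ALU
[20] I5 RO
[21] I5 EX
[22] I5 WR R4
[23] I6→ALU
[24] I4 EX · I6 RO
[25] I4 WR R3 · I6 EX
[26] I6 WR R4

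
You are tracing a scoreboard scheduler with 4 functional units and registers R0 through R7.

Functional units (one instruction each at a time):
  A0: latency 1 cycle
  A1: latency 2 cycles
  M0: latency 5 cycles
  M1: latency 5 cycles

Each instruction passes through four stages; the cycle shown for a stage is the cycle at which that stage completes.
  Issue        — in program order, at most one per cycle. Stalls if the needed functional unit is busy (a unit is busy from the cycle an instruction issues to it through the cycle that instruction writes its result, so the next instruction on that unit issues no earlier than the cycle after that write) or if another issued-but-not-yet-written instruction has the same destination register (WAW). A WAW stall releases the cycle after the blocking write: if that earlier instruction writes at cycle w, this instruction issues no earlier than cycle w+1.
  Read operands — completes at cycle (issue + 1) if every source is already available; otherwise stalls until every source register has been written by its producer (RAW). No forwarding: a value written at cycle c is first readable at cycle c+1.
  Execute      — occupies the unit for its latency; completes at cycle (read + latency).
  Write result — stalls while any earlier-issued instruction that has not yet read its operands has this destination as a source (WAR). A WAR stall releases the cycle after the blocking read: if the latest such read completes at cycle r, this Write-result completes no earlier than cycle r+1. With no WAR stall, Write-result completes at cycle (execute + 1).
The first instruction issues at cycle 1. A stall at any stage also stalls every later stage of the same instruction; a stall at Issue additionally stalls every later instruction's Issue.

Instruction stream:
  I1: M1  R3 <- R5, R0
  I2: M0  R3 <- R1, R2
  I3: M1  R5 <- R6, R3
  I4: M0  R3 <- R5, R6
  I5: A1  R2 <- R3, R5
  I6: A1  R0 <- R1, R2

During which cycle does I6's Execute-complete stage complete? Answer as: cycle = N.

cycle = 38

[1] I1→M1
[2] I1 RO
[7] I1 EX
[8] I1 WR R3
[9] I2→M0
[10] I2 RO · I3→M1
[15] I2 EX
[16] I2 WR R3
[17] I3 RO · I4→M0
[18] I5→A1
[22] I3 EX
[23] I3 WR R5
[24] I4 RO
[29] I4 EX
[30] I4 WR R3
[31] I5 RO
[33] I5 EX
[34] I5 WR R2
[35] I6→A1
[36] I6 RO
[38] I6 EX
[39] I6 WR R0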